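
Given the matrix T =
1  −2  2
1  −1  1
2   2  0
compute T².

[[3, 4, 0], [2, 1, 1], [4, −6, 6]]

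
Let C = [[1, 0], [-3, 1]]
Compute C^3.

[[1, 0], [-9, 1]]

C = I + N where N = [[0, 0], [-3, 0]] is strictly lower-triangular, so N^2 = 0.
(I + N)^3 = I + 3·N = [[1, 0], [-9, 1]].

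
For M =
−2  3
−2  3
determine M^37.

[[−2, 3], [−2, 3]]

M² = M (a projection; rank 1, trace 1), so M^37 = M.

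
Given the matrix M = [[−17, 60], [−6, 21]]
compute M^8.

[[−59039, 196800], [−19680, 65601]]

tr M = 4 and det M = 3, so the characteristic polynomial is λ² − (4)λ + (3) with roots 1 and 3.
Eigenvectors give P = [[10, 3], [3, 1]] with P⁻¹ = [[1, −3], [−3, 10]], and M = P·diag(1, 3)·P⁻¹.
Then M^8 = P·diag(1, 6561)·P⁻¹ = [[10, 19683], [3, 6561]] · [[1, −3], [−3, 10]] = [[−59039, 196800], [−19680, 65601]].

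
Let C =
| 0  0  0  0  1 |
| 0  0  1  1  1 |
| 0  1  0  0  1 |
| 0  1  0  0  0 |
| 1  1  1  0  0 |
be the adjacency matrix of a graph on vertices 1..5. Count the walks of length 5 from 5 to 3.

19

The number of length-5 walks from vertex 5 to vertex 3 is entry (5,3) of C^5, where C is the adjacency matrix.
C^2 = [[1, 1, 1, 0, 0], [1, 3, 1, 0, 1], [1, 1, 2, 1, 1], [0, 0, 1, 1, 1], [0, 1, 1, 1, 3]]
C^3 = [[0, 1, 1, 1, 3], [1, 2, 4, 3, 5], [1, 4, 2, 1, 4], [1, 3, 1, 0, 1], [3, 5, 4, 1, 2]]
C^4 = [[3, 5, 4, 1, 2], [5, 12, 7, 2, 7], [4, 7, 8, 4, 7], [1, 2, 4, 3, 5], [2, 7, 7, 5, 12]]
C^5 = [[2, 7, 7, 5, 12], [7, 16, 19, 12, 24], [7, 19, 14, 7, 19], [5, 12, 7, 2, 7], [12, 24, 19, 7, 16]]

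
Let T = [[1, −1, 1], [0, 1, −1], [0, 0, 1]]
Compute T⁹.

T = I + N where N = [[0, −1, 1], [0, 0, −1], [0, 0, 0]] is strictly upper-triangular, so N³ = 0.
(I + N)⁹ = I + 9·N + 36·N² = [[1, −9, 45], [0, 1, −9], [0, 0, 1]].

[[1, −9, 45], [0, 1, −9], [0, 0, 1]]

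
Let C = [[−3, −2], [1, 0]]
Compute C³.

[[−15, −14], [7, 6]]

tr C = −3 and det C = 2, so the characteristic polynomial is λ² − (−3)λ + (2) with roots −1 and −2.
Eigenvectors give P = [[−1, −2], [1, 1]] with P⁻¹ = [[1, 2], [−1, −1]], and C = P·diag(−1, −2)·P⁻¹.
Then C³ = P·diag(−1, −8)·P⁻¹ = [[1, 16], [−1, −8]] · [[1, 2], [−1, −1]] = [[−15, −14], [7, 6]].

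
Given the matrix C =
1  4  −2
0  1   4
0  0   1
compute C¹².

[[1, 48, 1032], [0, 1, 48], [0, 0, 1]]

C = I + N where N = [[0, 4, −2], [0, 0, 4], [0, 0, 0]] is strictly upper-triangular, so N³ = 0.
(I + N)¹² = I + 12·N + 66·N² = [[1, 48, 1032], [0, 1, 48], [0, 0, 1]].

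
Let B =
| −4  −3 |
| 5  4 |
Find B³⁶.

B² = I (check: tr B = 0 and det B = −1), so B³⁶ = I since 36 is even.

[[1, 0], [0, 1]]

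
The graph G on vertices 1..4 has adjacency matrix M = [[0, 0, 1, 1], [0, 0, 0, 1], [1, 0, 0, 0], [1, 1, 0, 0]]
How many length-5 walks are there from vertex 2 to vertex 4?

The number of length-5 walks from vertex 2 to vertex 4 is entry (2,4) of M⁵, where M is the adjacency matrix.
M² = [[2, 1, 0, 0], [1, 1, 0, 0], [0, 0, 1, 1], [0, 0, 1, 2]]
M³ = [[0, 0, 2, 3], [0, 0, 1, 2], [2, 1, 0, 0], [3, 2, 0, 0]]
M⁴ = [[5, 3, 0, 0], [3, 2, 0, 0], [0, 0, 2, 3], [0, 0, 3, 5]]
M⁵ = [[0, 0, 5, 8], [0, 0, 3, 5], [5, 3, 0, 0], [8, 5, 0, 0]]

5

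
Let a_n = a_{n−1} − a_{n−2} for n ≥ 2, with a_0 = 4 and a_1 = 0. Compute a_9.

With companion matrix T = [[1, −1], [1, 0]], [a_n, a_{n−1}]ᵀ = T·[a_{n−1}, a_{n−2}]ᵀ, so [a_9, a_8]ᵀ = T^8·[a_1, a_0]ᵀ.
T^8 = [[0, −1], [1, −1]], giving [a_9, a_8]ᵀ = [[−4], [−4]].

−4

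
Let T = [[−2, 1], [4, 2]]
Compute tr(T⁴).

T² = [[8, 0], [0, 8]]
T³ = [[−16, 8], [32, 16]]
T⁴ = [[64, 0], [0, 64]]

128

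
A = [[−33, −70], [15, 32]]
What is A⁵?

tr A = −1 and det A = −6, so the characteristic polynomial is λ² − (−1)λ + (−6) with roots −3 and 2.
Eigenvectors give P = [[−7, 2], [3, −1]] with P⁻¹ = [[−1, −2], [−3, −7]], and A = P·diag(−3, 2)·P⁻¹.
Then A⁵ = P·diag(−243, 32)·P⁻¹ = [[1701, 64], [−729, −32]] · [[−1, −2], [−3, −7]] = [[−1893, −3850], [825, 1682]].

[[−1893, −3850], [825, 1682]]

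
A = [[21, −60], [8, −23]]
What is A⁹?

[[98421, −295260], [39368, −118103]]

tr A = −2 and det A = −3, so the characteristic polynomial is λ² − (−2)λ + (−3) with roots 1 and −3.
Eigenvectors give P = [[3, −5], [1, −2]] with P⁻¹ = [[2, −5], [1, −3]], and A = P·diag(1, −3)·P⁻¹.
Then A⁹ = P·diag(1, −19683)·P⁻¹ = [[3, 98415], [1, 39366]] · [[2, −5], [1, −3]] = [[98421, −295260], [39368, −118103]].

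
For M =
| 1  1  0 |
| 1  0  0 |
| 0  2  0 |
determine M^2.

[[2, 1, 0], [1, 1, 0], [2, 0, 0]]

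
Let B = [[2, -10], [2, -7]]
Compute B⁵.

[[812, -2110], [422, -1087]]

tr B = -5 and det B = 6, so the characteristic polynomial is λ² − (-5)λ + (6) with roots -3 and -2.
Eigenvectors give P = [[-2, -5], [-1, -2]] with P⁻¹ = [[2, -5], [-1, 2]], and B = P·diag(-3, -2)·P⁻¹.
Then B⁵ = P·diag(-243, -32)·P⁻¹ = [[486, 160], [243, 64]] · [[2, -5], [-1, 2]] = [[812, -2110], [422, -1087]].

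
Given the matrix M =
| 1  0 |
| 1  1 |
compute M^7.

M = I + N where N = [[0, 0], [1, 0]] is strictly lower-triangular, so N^2 = 0.
(I + N)^7 = I + 7·N = [[1, 0], [7, 1]].

[[1, 0], [7, 1]]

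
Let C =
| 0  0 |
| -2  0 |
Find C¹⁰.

C is strictly triangular, hence nilpotent: C² = 0, so C¹⁰ = 0.

[[0, 0], [0, 0]]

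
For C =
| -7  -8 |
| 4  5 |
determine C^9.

[[-39367, -39368], [19684, 19685]]

tr C = -2 and det C = -3, so the characteristic polynomial is λ² − (-2)λ + (-3) with roots -3 and 1.
Eigenvectors give P = [[-2, -1], [1, 1]] with P⁻¹ = [[-1, -1], [1, 2]], and C = P·diag(-3, 1)·P⁻¹.
Then C^9 = P·diag(-19683, 1)·P⁻¹ = [[39366, -1], [-19683, 1]] · [[-1, -1], [1, 2]] = [[-39367, -39368], [19684, 19685]].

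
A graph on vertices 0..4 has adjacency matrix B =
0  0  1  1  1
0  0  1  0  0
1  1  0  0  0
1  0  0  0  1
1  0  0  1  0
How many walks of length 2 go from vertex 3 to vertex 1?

0

The number of length-2 walks from vertex 3 to vertex 1 is entry (3,1) of B^2, where B is the adjacency matrix.
B^2 = [[3, 1, 0, 1, 1], [1, 1, 0, 0, 0], [0, 0, 2, 1, 1], [1, 0, 1, 2, 1], [1, 0, 1, 1, 2]]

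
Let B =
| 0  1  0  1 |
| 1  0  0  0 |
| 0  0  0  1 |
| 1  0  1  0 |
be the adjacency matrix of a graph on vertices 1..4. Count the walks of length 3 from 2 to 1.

2

The number of length-3 walks from vertex 2 to vertex 1 is entry (2,1) of B³, where B is the adjacency matrix.
B² = [[2, 0, 1, 0], [0, 1, 0, 1], [1, 0, 1, 0], [0, 1, 0, 2]]
B³ = [[0, 2, 0, 3], [2, 0, 1, 0], [0, 1, 0, 2], [3, 0, 2, 0]]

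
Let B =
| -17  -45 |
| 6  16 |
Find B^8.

tr B = -1 and det B = -2, so the characteristic polynomial is λ² − (-1)λ + (-2) with roots -2 and 1.
Eigenvectors give P = [[-3, -5], [1, 2]] with P⁻¹ = [[-2, -5], [1, 3]], and B = P·diag(-2, 1)·P⁻¹.
Then B^8 = P·diag(256, 1)·P⁻¹ = [[-768, -5], [256, 2]] · [[-2, -5], [1, 3]] = [[1531, 3825], [-510, -1274]].

[[1531, 3825], [-510, -1274]]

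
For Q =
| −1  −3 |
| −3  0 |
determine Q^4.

Q^2 = [[10, 3], [3, 9]]
Q^3 = [[−19, −30], [−30, −9]]
Q^4 = [[109, 57], [57, 90]]

[[109, 57], [57, 90]]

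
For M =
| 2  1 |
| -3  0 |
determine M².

[[1, 2], [-6, -3]]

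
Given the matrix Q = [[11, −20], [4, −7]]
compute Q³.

[[131, −260], [52, −103]]

tr Q = 4 and det Q = 3, so the characteristic polynomial is λ² − (4)λ + (3) with roots 1 and 3.
Eigenvectors give P = [[2, 5], [1, 2]] with P⁻¹ = [[−2, 5], [1, −2]], and Q = P·diag(1, 3)·P⁻¹.
Then Q³ = P·diag(1, 27)·P⁻¹ = [[2, 135], [1, 54]] · [[−2, 5], [1, −2]] = [[131, −260], [52, −103]].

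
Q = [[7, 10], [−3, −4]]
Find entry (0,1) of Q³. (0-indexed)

tr Q = 3 and det Q = 2, so the characteristic polynomial is λ² − (3)λ + (2) with roots 1 and 2.
Eigenvectors give P = [[−5, −2], [3, 1]] with P⁻¹ = [[1, 2], [−3, −5]], and Q = P·diag(1, 2)·P⁻¹.
Then Q³ = P·diag(1, 8)·P⁻¹ = [[−5, −16], [3, 8]] · [[1, 2], [−3, −5]] = [[43, 70], [−21, −34]].

70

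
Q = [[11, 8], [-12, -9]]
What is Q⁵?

[[731, 488], [-732, -489]]

tr Q = 2 and det Q = -3, so the characteristic polynomial is λ² − (2)λ + (-3) with roots -1 and 3.
Eigenvectors give P = [[2, -1], [-3, 1]] with P⁻¹ = [[-1, -1], [-3, -2]], and Q = P·diag(-1, 3)·P⁻¹.
Then Q⁵ = P·diag(-1, 243)·P⁻¹ = [[-2, -243], [3, 243]] · [[-1, -1], [-3, -2]] = [[731, 488], [-732, -489]].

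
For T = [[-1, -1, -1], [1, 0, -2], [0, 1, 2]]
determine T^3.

T^2 = [[0, 0, 1], [-1, -3, -5], [1, 2, 2]]
T^3 = [[0, 1, 2], [-2, -4, -3], [1, 1, -1]]

[[0, 1, 2], [-2, -4, -3], [1, 1, -1]]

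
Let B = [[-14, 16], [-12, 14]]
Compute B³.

[[-56, 64], [-48, 56]]

tr B = 0 and det B = -4, so the characteristic polynomial is λ² − (0)λ + (-4) with roots -2 and 2.
Eigenvectors give P = [[4, -1], [3, -1]] with P⁻¹ = [[1, -1], [3, -4]], and B = P·diag(-2, 2)·P⁻¹.
Then B³ = P·diag(-8, 8)·P⁻¹ = [[-32, -8], [-24, -8]] · [[1, -1], [3, -4]] = [[-56, 64], [-48, 56]].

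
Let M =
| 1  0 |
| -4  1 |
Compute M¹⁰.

[[1, 0], [-40, 1]]

M = I + N where N = [[0, 0], [-4, 0]] is strictly lower-triangular, so N² = 0.
(I + N)¹⁰ = I + 10·N = [[1, 0], [-40, 1]].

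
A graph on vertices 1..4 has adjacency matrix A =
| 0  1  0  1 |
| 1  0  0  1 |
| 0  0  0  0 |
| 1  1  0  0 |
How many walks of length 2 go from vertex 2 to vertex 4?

The number of length-2 walks from vertex 2 to vertex 4 is entry (2,4) of A², where A is the adjacency matrix.
A² = [[2, 1, 0, 1], [1, 2, 0, 1], [0, 0, 0, 0], [1, 1, 0, 2]]

1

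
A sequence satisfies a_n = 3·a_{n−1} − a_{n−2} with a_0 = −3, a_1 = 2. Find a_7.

With companion matrix A = [[3, −1], [1, 0]], [a_n, a_{n−1}]ᵀ = A·[a_{n−1}, a_{n−2}]ᵀ, so [a_7, a_6]ᵀ = A^6·[a_1, a_0]ᵀ.
A^6 = [[377, −144], [144, −55]], giving [a_7, a_6]ᵀ = [[1186], [453]].

1186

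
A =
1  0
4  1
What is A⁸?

A = I + N where N = [[0, 0], [4, 0]] is strictly lower-triangular, so N² = 0.
(I + N)⁸ = I + 8·N = [[1, 0], [32, 1]].

[[1, 0], [32, 1]]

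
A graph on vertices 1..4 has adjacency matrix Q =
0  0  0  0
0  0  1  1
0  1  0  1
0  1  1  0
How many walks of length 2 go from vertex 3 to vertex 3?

The number of length-2 walks from vertex 3 to vertex 3 is entry (3,3) of Q², where Q is the adjacency matrix.
Q² = [[0, 0, 0, 0], [0, 2, 1, 1], [0, 1, 2, 1], [0, 1, 1, 2]]

2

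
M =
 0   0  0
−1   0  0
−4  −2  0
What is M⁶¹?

[[0, 0, 0], [0, 0, 0], [0, 0, 0]]

M is strictly triangular, hence nilpotent: M³ = 0, so M⁶¹ = 0.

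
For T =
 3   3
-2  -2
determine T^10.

[[3, 3], [-2, -2]]

T² = T (a projection; rank 1, trace 1), so T^10 = T.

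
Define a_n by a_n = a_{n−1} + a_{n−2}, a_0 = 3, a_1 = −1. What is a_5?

With companion matrix M = [[1, 1], [1, 0]], [a_n, a_{n−1}]ᵀ = M·[a_{n−1}, a_{n−2}]ᵀ, so [a_5, a_4]ᵀ = M⁴·[a_1, a_0]ᵀ.
M⁴ = [[5, 3], [3, 2]], giving [a_5, a_4]ᵀ = [[4], [3]].

4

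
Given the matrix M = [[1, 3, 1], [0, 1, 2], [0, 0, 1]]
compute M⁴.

[[1, 12, 40], [0, 1, 8], [0, 0, 1]]

M = I + N where N = [[0, 3, 1], [0, 0, 2], [0, 0, 0]] is strictly upper-triangular, so N³ = 0.
(I + N)⁴ = I + 4·N + 6·N² = [[1, 12, 40], [0, 1, 8], [0, 0, 1]].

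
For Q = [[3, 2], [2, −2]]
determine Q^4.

Q^2 = [[13, 2], [2, 8]]
Q^3 = [[43, 22], [22, −12]]
Q^4 = [[173, 42], [42, 68]]

[[173, 42], [42, 68]]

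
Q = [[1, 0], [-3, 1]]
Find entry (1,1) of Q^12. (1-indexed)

1

Q = I + N where N = [[0, 0], [-3, 0]] is strictly lower-triangular, so N^2 = 0.
(I + N)^12 = I + 12·N = [[1, 0], [-36, 1]].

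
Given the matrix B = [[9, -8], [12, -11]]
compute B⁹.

tr B = -2 and det B = -3, so the characteristic polynomial is λ² − (-2)λ + (-3) with roots -3 and 1.
Eigenvectors give P = [[-2, 1], [-3, 1]] with P⁻¹ = [[1, -1], [3, -2]], and B = P·diag(-3, 1)·P⁻¹.
Then B⁹ = P·diag(-19683, 1)·P⁻¹ = [[39366, 1], [59049, 1]] · [[1, -1], [3, -2]] = [[39369, -39368], [59052, -59051]].

[[39369, -39368], [59052, -59051]]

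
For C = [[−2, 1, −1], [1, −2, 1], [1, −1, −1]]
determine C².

[[4, −3, 4], [−3, 4, −4], [−4, 4, −1]]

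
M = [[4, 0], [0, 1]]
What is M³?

[[64, 0], [0, 1]]

M² = [[16, 0], [0, 1]]
M³ = [[64, 0], [0, 1]]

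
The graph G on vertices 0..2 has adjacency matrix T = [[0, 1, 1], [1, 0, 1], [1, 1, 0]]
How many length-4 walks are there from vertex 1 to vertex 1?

The number of length-4 walks from vertex 1 to vertex 1 is entry (1,1) of T⁴, where T is the adjacency matrix.
T² = [[2, 1, 1], [1, 2, 1], [1, 1, 2]]
T³ = [[2, 3, 3], [3, 2, 3], [3, 3, 2]]
T⁴ = [[6, 5, 5], [5, 6, 5], [5, 5, 6]]

6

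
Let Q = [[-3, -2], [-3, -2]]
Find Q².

[[15, 10], [15, 10]]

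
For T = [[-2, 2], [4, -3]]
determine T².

[[12, -10], [-20, 17]]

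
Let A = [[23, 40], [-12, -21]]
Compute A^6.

tr A = 2 and det A = -3, so the characteristic polynomial is λ² − (2)λ + (-3) with roots -1 and 3.
Eigenvectors give P = [[5, 2], [-3, -1]] with P⁻¹ = [[-1, -2], [3, 5]], and A = P·diag(-1, 3)·P⁻¹.
Then A^6 = P·diag(1, 729)·P⁻¹ = [[5, 1458], [-3, -729]] · [[-1, -2], [3, 5]] = [[4369, 7280], [-2184, -3639]].

[[4369, 7280], [-2184, -3639]]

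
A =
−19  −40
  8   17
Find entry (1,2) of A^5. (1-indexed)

tr A = −2 and det A = −3, so the characteristic polynomial is λ² − (−2)λ + (−3) with roots 1 and −3.
Eigenvectors give P = [[−2, 5], [1, −2]] with P⁻¹ = [[2, 5], [1, 2]], and A = P·diag(1, −3)·P⁻¹.
Then A^5 = P·diag(1, −243)·P⁻¹ = [[−2, −1215], [1, 486]] · [[2, 5], [1, 2]] = [[−1219, −2440], [488, 977]].

−2440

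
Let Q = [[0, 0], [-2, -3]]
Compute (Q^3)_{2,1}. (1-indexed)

-18

Q^2 = [[0, 0], [6, 9]]
Q^3 = [[0, 0], [-18, -27]]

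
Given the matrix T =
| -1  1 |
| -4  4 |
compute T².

[[-3, 3], [-12, 12]]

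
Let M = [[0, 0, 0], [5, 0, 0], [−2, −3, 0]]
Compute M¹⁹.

M is strictly triangular, hence nilpotent: M³ = 0, so M¹⁹ = 0.

[[0, 0, 0], [0, 0, 0], [0, 0, 0]]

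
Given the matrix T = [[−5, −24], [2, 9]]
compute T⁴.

tr T = 4 and det T = 3, so the characteristic polynomial is λ² − (4)λ + (3) with roots 1 and 3.
Eigenvectors give P = [[4, −3], [−1, 1]] with P⁻¹ = [[1, 3], [1, 4]], and T = P·diag(1, 3)·P⁻¹.
Then T⁴ = P·diag(1, 81)·P⁻¹ = [[4, −243], [−1, 81]] · [[1, 3], [1, 4]] = [[−239, −960], [80, 321]].

[[−239, −960], [80, 321]]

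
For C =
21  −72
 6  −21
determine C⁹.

tr C = 0 and det C = −9, so the characteristic polynomial is λ² − (0)λ + (−9) with roots −3 and 3.
Eigenvectors give P = [[3, 4], [1, 1]] with P⁻¹ = [[−1, 4], [1, −3]], and C = P·diag(−3, 3)·P⁻¹.
Then C⁹ = P·diag(−19683, 19683)·P⁻¹ = [[−59049, 78732], [−19683, 19683]] · [[−1, 4], [1, −3]] = [[137781, −472392], [39366, −137781]].

[[137781, −472392], [39366, −137781]]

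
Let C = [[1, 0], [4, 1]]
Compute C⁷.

[[1, 0], [28, 1]]

C = I + N where N = [[0, 0], [4, 0]] is strictly lower-triangular, so N² = 0.
(I + N)⁷ = I + 7·N = [[1, 0], [28, 1]].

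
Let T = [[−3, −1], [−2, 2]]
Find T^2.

[[11, 1], [2, 6]]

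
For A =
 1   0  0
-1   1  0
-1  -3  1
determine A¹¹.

A = I + N where N = [[0, 0, 0], [-1, 0, 0], [-1, -3, 0]] is strictly lower-triangular, so N³ = 0.
(I + N)¹¹ = I + 11·N + 55·N² = [[1, 0, 0], [-11, 1, 0], [154, -33, 1]].

[[1, 0, 0], [-11, 1, 0], [154, -33, 1]]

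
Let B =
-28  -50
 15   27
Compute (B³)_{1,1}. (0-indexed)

183

tr B = -1 and det B = -6, so the characteristic polynomial is λ² − (-1)λ + (-6) with roots -3 and 2.
Eigenvectors give P = [[-2, -5], [1, 3]] with P⁻¹ = [[-3, -5], [1, 2]], and B = P·diag(-3, 2)·P⁻¹.
Then B³ = P·diag(-27, 8)·P⁻¹ = [[54, -40], [-27, 24]] · [[-3, -5], [1, 2]] = [[-202, -350], [105, 183]].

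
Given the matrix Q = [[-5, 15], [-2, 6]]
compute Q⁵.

Q² = Q (a projection; rank 1, trace 1), so Q⁵ = Q.

[[-5, 15], [-2, 6]]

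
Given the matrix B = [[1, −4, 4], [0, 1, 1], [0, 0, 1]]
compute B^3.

[[1, −12, 0], [0, 1, 3], [0, 0, 1]]

B = I + N where N = [[0, −4, 4], [0, 0, 1], [0, 0, 0]] is strictly upper-triangular, so N^3 = 0.
(I + N)^3 = I + 3·N + 3·N^2 = [[1, −12, 0], [0, 1, 3], [0, 0, 1]].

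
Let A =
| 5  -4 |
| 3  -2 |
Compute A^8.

tr A = 3 and det A = 2, so the characteristic polynomial is λ² − (3)λ + (2) with roots 2 and 1.
Eigenvectors give P = [[4, 1], [3, 1]] with P⁻¹ = [[1, -1], [-3, 4]], and A = P·diag(2, 1)·P⁻¹.
Then A^8 = P·diag(256, 1)·P⁻¹ = [[1024, 1], [768, 1]] · [[1, -1], [-3, 4]] = [[1021, -1020], [765, -764]].

[[1021, -1020], [765, -764]]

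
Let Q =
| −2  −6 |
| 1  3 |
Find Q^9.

[[−2, −6], [1, 3]]

Q² = Q (a projection; rank 1, trace 1), so Q^9 = Q.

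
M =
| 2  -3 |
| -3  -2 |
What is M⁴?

[[169, 0], [0, 169]]

M² = [[13, 0], [0, 13]]
M³ = [[26, -39], [-39, -26]]
M⁴ = [[169, 0], [0, 169]]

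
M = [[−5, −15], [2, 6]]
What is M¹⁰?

M² = M (a projection; rank 1, trace 1), so M¹⁰ = M.

[[−5, −15], [2, 6]]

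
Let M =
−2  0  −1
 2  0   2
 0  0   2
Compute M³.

[[−8, 0, −4], [8, 0, 8], [0, 0, 8]]

M² = [[4, 0, 0], [−4, 0, 2], [0, 0, 4]]
M³ = [[−8, 0, −4], [8, 0, 8], [0, 0, 8]]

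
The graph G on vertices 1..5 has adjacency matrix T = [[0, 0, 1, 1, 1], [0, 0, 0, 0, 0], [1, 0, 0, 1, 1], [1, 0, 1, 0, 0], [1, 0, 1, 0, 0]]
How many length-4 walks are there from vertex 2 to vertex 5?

0

The number of length-4 walks from vertex 2 to vertex 5 is entry (2,5) of T⁴, where T is the adjacency matrix.
T² = [[3, 0, 2, 1, 1], [0, 0, 0, 0, 0], [2, 0, 3, 1, 1], [1, 0, 1, 2, 2], [1, 0, 1, 2, 2]]
T³ = [[4, 0, 5, 5, 5], [0, 0, 0, 0, 0], [5, 0, 4, 5, 5], [5, 0, 5, 2, 2], [5, 0, 5, 2, 2]]
T⁴ = [[15, 0, 14, 9, 9], [0, 0, 0, 0, 0], [14, 0, 15, 9, 9], [9, 0, 9, 10, 10], [9, 0, 9, 10, 10]]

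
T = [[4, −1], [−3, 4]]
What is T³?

T² = [[19, −8], [−24, 19]]
T³ = [[100, −51], [−153, 100]]

[[100, −51], [−153, 100]]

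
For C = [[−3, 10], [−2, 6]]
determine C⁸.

[[−1019, 2550], [−510, 1276]]

tr C = 3 and det C = 2, so the characteristic polynomial is λ² − (3)λ + (2) with roots 1 and 2.
Eigenvectors give P = [[5, 2], [2, 1]] with P⁻¹ = [[1, −2], [−2, 5]], and C = P·diag(1, 2)·P⁻¹.
Then C⁸ = P·diag(1, 256)·P⁻¹ = [[5, 512], [2, 256]] · [[1, −2], [−2, 5]] = [[−1019, 2550], [−510, 1276]].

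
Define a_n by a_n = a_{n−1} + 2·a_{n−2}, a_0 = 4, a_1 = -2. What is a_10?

686

With companion matrix B = [[1, 2], [1, 0]], [a_n, a_{n−1}]ᵀ = B·[a_{n−1}, a_{n−2}]ᵀ, so [a_10, a_9]ᵀ = B^9·[a_1, a_0]ᵀ.
B^9 = [[341, 342], [171, 170]], giving [a_10, a_9]ᵀ = [[686], [338]].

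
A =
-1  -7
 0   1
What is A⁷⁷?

A² = I (check: tr A = 0 and det A = -1), so A⁷⁷ = A since 77 is odd.

[[-1, -7], [0, 1]]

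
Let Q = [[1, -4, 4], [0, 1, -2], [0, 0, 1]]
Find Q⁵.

Q = I + N where N = [[0, -4, 4], [0, 0, -2], [0, 0, 0]] is strictly upper-triangular, so N³ = 0.
(I + N)⁵ = I + 5·N + 10·N² = [[1, -20, 100], [0, 1, -10], [0, 0, 1]].

[[1, -20, 100], [0, 1, -10], [0, 0, 1]]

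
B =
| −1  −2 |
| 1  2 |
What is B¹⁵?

B² = B (a projection; rank 1, trace 1), so B¹⁵ = B.

[[−1, −2], [1, 2]]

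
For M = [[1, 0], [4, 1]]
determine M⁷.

M = I + N where N = [[0, 0], [4, 0]] is strictly lower-triangular, so N² = 0.
(I + N)⁷ = I + 7·N = [[1, 0], [28, 1]].

[[1, 0], [28, 1]]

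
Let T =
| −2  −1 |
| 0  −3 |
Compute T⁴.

T² = [[4, 5], [0, 9]]
T³ = [[−8, −19], [0, −27]]
T⁴ = [[16, 65], [0, 81]]

[[16, 65], [0, 81]]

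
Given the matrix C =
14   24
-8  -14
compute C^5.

[[224, 384], [-128, -224]]

tr C = 0 and det C = -4, so the characteristic polynomial is λ² − (0)λ + (-4) with roots 2 and -2.
Eigenvectors give P = [[-2, -3], [1, 2]] with P⁻¹ = [[-2, -3], [1, 2]], and C = P·diag(2, -2)·P⁻¹.
Then C^5 = P·diag(32, -32)·P⁻¹ = [[-64, 96], [32, -64]] · [[-2, -3], [1, 2]] = [[224, 384], [-128, -224]].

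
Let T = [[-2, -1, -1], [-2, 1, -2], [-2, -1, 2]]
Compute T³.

T² = [[8, 2, 2], [6, 5, -4], [2, -1, 8]]
T³ = [[-24, -8, -8], [-14, 3, -24], [-18, -11, 16]]

[[-24, -8, -8], [-14, 3, -24], [-18, -11, 16]]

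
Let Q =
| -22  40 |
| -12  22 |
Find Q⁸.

tr Q = 0 and det Q = -4, so the characteristic polynomial is λ² − (0)λ + (-4) with roots 2 and -2.
Eigenvectors give P = [[5, 2], [3, 1]] with P⁻¹ = [[-1, 2], [3, -5]], and Q = P·diag(2, -2)·P⁻¹.
Then Q⁸ = P·diag(256, 256)·P⁻¹ = [[1280, 512], [768, 256]] · [[-1, 2], [3, -5]] = [[256, 0], [0, 256]].

[[256, 0], [0, 256]]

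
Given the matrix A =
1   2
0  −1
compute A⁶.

[[1, 0], [0, 1]]

A² = I (check: tr A = 0 and det A = −1), so A⁶ = I since 6 is even.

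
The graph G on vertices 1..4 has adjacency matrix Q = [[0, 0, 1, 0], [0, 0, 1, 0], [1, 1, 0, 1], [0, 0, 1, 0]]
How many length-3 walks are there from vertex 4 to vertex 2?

0

The number of length-3 walks from vertex 4 to vertex 2 is entry (4,2) of Q³, where Q is the adjacency matrix.
Q² = [[1, 1, 0, 1], [1, 1, 0, 1], [0, 0, 3, 0], [1, 1, 0, 1]]
Q³ = [[0, 0, 3, 0], [0, 0, 3, 0], [3, 3, 0, 3], [0, 0, 3, 0]]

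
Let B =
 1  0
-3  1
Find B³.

[[1, 0], [-9, 1]]

B = I + N where N = [[0, 0], [-3, 0]] is strictly lower-triangular, so N² = 0.
(I + N)³ = I + 3·N = [[1, 0], [-9, 1]].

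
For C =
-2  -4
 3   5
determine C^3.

[[-20, -28], [21, 29]]

tr C = 3 and det C = 2, so the characteristic polynomial is λ² − (3)λ + (2) with roots 1 and 2.
Eigenvectors give P = [[4, -1], [-3, 1]] with P⁻¹ = [[1, 1], [3, 4]], and C = P·diag(1, 2)·P⁻¹.
Then C^3 = P·diag(1, 8)·P⁻¹ = [[4, -8], [-3, 8]] · [[1, 1], [3, 4]] = [[-20, -28], [21, 29]].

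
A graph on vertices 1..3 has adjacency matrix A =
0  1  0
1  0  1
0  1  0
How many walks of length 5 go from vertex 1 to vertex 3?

The number of length-5 walks from vertex 1 to vertex 3 is entry (1,3) of A⁵, where A is the adjacency matrix.
A² = [[1, 0, 1], [0, 2, 0], [1, 0, 1]]
A³ = [[0, 2, 0], [2, 0, 2], [0, 2, 0]]
A⁴ = [[2, 0, 2], [0, 4, 0], [2, 0, 2]]
A⁵ = [[0, 4, 0], [4, 0, 4], [0, 4, 0]]

0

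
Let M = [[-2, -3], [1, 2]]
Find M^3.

M² = I (check: tr M = 0 and det M = -1), so M^3 = M since 3 is odd.

[[-2, -3], [1, 2]]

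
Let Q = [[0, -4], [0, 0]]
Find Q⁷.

Q is strictly triangular, hence nilpotent: Q² = 0, so Q⁷ = 0.

[[0, 0], [0, 0]]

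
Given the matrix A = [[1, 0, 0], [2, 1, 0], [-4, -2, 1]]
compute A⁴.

A = I + N where N = [[0, 0, 0], [2, 0, 0], [-4, -2, 0]] is strictly lower-triangular, so N³ = 0.
(I + N)⁴ = I + 4·N + 6·N² = [[1, 0, 0], [8, 1, 0], [-40, -8, 1]].

[[1, 0, 0], [8, 1, 0], [-40, -8, 1]]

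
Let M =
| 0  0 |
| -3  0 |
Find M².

M is strictly triangular, hence nilpotent: M² = 0, so M² = 0.

[[0, 0], [0, 0]]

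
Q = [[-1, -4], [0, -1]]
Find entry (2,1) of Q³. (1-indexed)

0

Q² = [[1, 8], [0, 1]]
Q³ = [[-1, -12], [0, -1]]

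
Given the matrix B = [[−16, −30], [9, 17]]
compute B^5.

tr B = 1 and det B = −2, so the characteristic polynomial is λ² − (1)λ + (−2) with roots 2 and −1.
Eigenvectors give P = [[−5, 2], [3, −1]] with P⁻¹ = [[1, 2], [3, 5]], and B = P·diag(2, −1)·P⁻¹.
Then B^5 = P·diag(32, −1)·P⁻¹ = [[−160, −2], [96, 1]] · [[1, 2], [3, 5]] = [[−166, −330], [99, 197]].

[[−166, −330], [99, 197]]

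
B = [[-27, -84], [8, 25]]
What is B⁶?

tr B = -2 and det B = -3, so the characteristic polynomial is λ² − (-2)λ + (-3) with roots 1 and -3.
Eigenvectors give P = [[-3, 7], [1, -2]] with P⁻¹ = [[2, 7], [1, 3]], and B = P·diag(1, -3)·P⁻¹.
Then B⁶ = P·diag(1, 729)·P⁻¹ = [[-3, 5103], [1, -1458]] · [[2, 7], [1, 3]] = [[5097, 15288], [-1456, -4367]].

[[5097, 15288], [-1456, -4367]]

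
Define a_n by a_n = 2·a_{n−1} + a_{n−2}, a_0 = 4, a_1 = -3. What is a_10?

With companion matrix Q = [[2, 1], [1, 0]], [a_n, a_{n−1}]ᵀ = Q·[a_{n−1}, a_{n−2}]ᵀ, so [a_10, a_9]ᵀ = Q⁹·[a_1, a_0]ᵀ.
Q⁹ = [[2378, 985], [985, 408]], giving [a_10, a_9]ᵀ = [[-3194], [-1323]].

-3194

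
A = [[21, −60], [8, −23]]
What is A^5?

[[1221, −3660], [488, −1463]]

tr A = −2 and det A = −3, so the characteristic polynomial is λ² − (−2)λ + (−3) with roots −3 and 1.
Eigenvectors give P = [[−5, 3], [−2, 1]] with P⁻¹ = [[1, −3], [2, −5]], and A = P·diag(−3, 1)·P⁻¹.
Then A^5 = P·diag(−243, 1)·P⁻¹ = [[1215, 3], [486, 1]] · [[1, −3], [2, −5]] = [[1221, −3660], [488, −1463]].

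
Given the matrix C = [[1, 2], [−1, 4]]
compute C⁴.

[[−49, 130], [−65, 146]]

tr C = 5 and det C = 6, so the characteristic polynomial is λ² − (5)λ + (6) with roots 3 and 2.
Eigenvectors give P = [[1, 2], [1, 1]] with P⁻¹ = [[−1, 2], [1, −1]], and C = P·diag(3, 2)·P⁻¹.
Then C⁴ = P·diag(81, 16)·P⁻¹ = [[81, 32], [81, 16]] · [[−1, 2], [1, −1]] = [[−49, 130], [−65, 146]].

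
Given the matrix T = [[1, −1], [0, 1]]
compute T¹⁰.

T = I + N where N = [[0, −1], [0, 0]] is strictly upper-triangular, so N² = 0.
(I + N)¹⁰ = I + 10·N = [[1, −10], [0, 1]].

[[1, −10], [0, 1]]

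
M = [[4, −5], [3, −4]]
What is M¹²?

[[1, 0], [0, 1]]

M² = I (check: tr M = 0 and det M = −1), so M¹² = I since 12 is even.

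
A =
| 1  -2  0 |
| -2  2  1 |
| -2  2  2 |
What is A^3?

[[21, -26, -10], [-36, 44, 18], [-46, 56, 24]]

A^2 = [[5, -6, -2], [-8, 10, 4], [-10, 12, 6]]
A^3 = [[21, -26, -10], [-36, 44, 18], [-46, 56, 24]]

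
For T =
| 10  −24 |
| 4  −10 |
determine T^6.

[[64, 0], [0, 64]]

tr T = 0 and det T = −4, so the characteristic polynomial is λ² − (0)λ + (−4) with roots 2 and −2.
Eigenvectors give P = [[−3, 2], [−1, 1]] with P⁻¹ = [[−1, 2], [−1, 3]], and T = P·diag(2, −2)·P⁻¹.
Then T^6 = P·diag(64, 64)·P⁻¹ = [[−192, 128], [−64, 64]] · [[−1, 2], [−1, 3]] = [[64, 0], [0, 64]].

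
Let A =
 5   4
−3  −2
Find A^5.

tr A = 3 and det A = 2, so the characteristic polynomial is λ² − (3)λ + (2) with roots 2 and 1.
Eigenvectors give P = [[−4, 1], [3, −1]] with P⁻¹ = [[−1, −1], [−3, −4]], and A = P·diag(2, 1)·P⁻¹.
Then A^5 = P·diag(32, 1)·P⁻¹ = [[−128, 1], [96, −1]] · [[−1, −1], [−3, −4]] = [[125, 124], [−93, −92]].

[[125, 124], [−93, −92]]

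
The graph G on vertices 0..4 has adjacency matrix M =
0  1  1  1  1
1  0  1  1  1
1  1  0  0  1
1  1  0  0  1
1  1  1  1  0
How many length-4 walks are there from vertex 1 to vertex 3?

The number of length-4 walks from vertex 1 to vertex 3 is entry (1,3) of M⁴, where M is the adjacency matrix.
M² = [[4, 3, 2, 2, 3], [3, 4, 2, 2, 3], [2, 2, 3, 3, 2], [2, 2, 3, 3, 2], [3, 3, 2, 2, 4]]
M³ = [[10, 11, 10, 10, 11], [11, 10, 10, 10, 11], [10, 10, 6, 6, 10], [10, 10, 6, 6, 10], [11, 11, 10, 10, 10]]
M⁴ = [[42, 41, 32, 32, 41], [41, 42, 32, 32, 41], [32, 32, 30, 30, 32], [32, 32, 30, 30, 32], [41, 41, 32, 32, 42]]

32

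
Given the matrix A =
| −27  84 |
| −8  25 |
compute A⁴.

[[561, −1680], [160, −479]]

tr A = −2 and det A = −3, so the characteristic polynomial is λ² − (−2)λ + (−3) with roots 1 and −3.
Eigenvectors give P = [[−3, 7], [−1, 2]] with P⁻¹ = [[2, −7], [1, −3]], and A = P·diag(1, −3)·P⁻¹.
Then A⁴ = P·diag(1, 81)·P⁻¹ = [[−3, 567], [−1, 162]] · [[2, −7], [1, −3]] = [[561, −1680], [160, −479]].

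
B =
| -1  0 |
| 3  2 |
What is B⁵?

tr B = 1 and det B = -2, so the characteristic polynomial is λ² − (1)λ + (-2) with roots 2 and -1.
Eigenvectors give P = [[0, 1], [-1, -1]] with P⁻¹ = [[-1, -1], [1, 0]], and B = P·diag(2, -1)·P⁻¹.
Then B⁵ = P·diag(32, -1)·P⁻¹ = [[0, -1], [-32, 1]] · [[-1, -1], [1, 0]] = [[-1, 0], [33, 32]].

[[-1, 0], [33, 32]]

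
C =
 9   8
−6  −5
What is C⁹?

tr C = 4 and det C = 3, so the characteristic polynomial is λ² − (4)λ + (3) with roots 3 and 1.
Eigenvectors give P = [[−4, 1], [3, −1]] with P⁻¹ = [[−1, −1], [−3, −4]], and C = P·diag(3, 1)·P⁻¹.
Then C⁹ = P·diag(19683, 1)·P⁻¹ = [[−78732, 1], [59049, −1]] · [[−1, −1], [−3, −4]] = [[78729, 78728], [−59046, −59045]].

[[78729, 78728], [−59046, −59045]]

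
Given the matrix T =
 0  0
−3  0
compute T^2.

T is strictly triangular, hence nilpotent: T^2 = 0, so T^2 = 0.

[[0, 0], [0, 0]]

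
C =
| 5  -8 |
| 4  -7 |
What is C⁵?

tr C = -2 and det C = -3, so the characteristic polynomial is λ² − (-2)λ + (-3) with roots -3 and 1.
Eigenvectors give P = [[-1, 2], [-1, 1]] with P⁻¹ = [[1, -2], [1, -1]], and C = P·diag(-3, 1)·P⁻¹.
Then C⁵ = P·diag(-243, 1)·P⁻¹ = [[243, 2], [243, 1]] · [[1, -2], [1, -1]] = [[245, -488], [244, -487]].

[[245, -488], [244, -487]]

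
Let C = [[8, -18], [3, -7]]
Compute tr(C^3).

tr C = 1 and det C = -2, so the characteristic polynomial is λ² − (1)λ + (-2) with roots -1 and 2.
Eigenvectors give P = [[-2, -3], [-1, -1]] with P⁻¹ = [[1, -3], [-1, 2]], and C = P·diag(-1, 2)·P⁻¹.
Then C^3 = P·diag(-1, 8)·P⁻¹ = [[2, -24], [1, -8]] · [[1, -3], [-1, 2]] = [[26, -54], [9, -19]].

7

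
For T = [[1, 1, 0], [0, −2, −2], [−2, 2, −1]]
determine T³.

[[5, −1, 4], [−8, 16, −6], [6, 10, 19]]

T² = [[1, −1, −2], [4, 0, 6], [0, −8, −3]]
T³ = [[5, −1, 4], [−8, 16, −6], [6, 10, 19]]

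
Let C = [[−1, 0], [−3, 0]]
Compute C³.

C² = [[1, 0], [3, 0]]
C³ = [[−1, 0], [−3, 0]]

[[−1, 0], [−3, 0]]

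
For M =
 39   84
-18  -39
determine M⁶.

tr M = 0 and det M = -9, so the characteristic polynomial is λ² − (0)λ + (-9) with roots 3 and -3.
Eigenvectors give P = [[7, -2], [-3, 1]] with P⁻¹ = [[1, 2], [3, 7]], and M = P·diag(3, -3)·P⁻¹.
Then M⁶ = P·diag(729, 729)·P⁻¹ = [[5103, -1458], [-2187, 729]] · [[1, 2], [3, 7]] = [[729, 0], [0, 729]].

[[729, 0], [0, 729]]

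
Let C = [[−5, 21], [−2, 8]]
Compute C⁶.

tr C = 3 and det C = 2, so the characteristic polynomial is λ² − (3)λ + (2) with roots 2 and 1.
Eigenvectors give P = [[3, 7], [1, 2]] with P⁻¹ = [[−2, 7], [1, −3]], and C = P·diag(2, 1)·P⁻¹.
Then C⁶ = P·diag(64, 1)·P⁻¹ = [[192, 7], [64, 2]] · [[−2, 7], [1, −3]] = [[−377, 1323], [−126, 442]].

[[−377, 1323], [−126, 442]]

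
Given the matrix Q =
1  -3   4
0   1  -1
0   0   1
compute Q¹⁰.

Q = I + N where N = [[0, -3, 4], [0, 0, -1], [0, 0, 0]] is strictly upper-triangular, so N³ = 0.
(I + N)¹⁰ = I + 10·N + 45·N² = [[1, -30, 175], [0, 1, -10], [0, 0, 1]].

[[1, -30, 175], [0, 1, -10], [0, 0, 1]]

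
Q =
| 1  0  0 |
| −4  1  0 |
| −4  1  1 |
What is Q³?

[[1, 0, 0], [−12, 1, 0], [−24, 3, 1]]

Q = I + N where N = [[0, 0, 0], [−4, 0, 0], [−4, 1, 0]] is strictly lower-triangular, so N³ = 0.
(I + N)³ = I + 3·N + 3·N² = [[1, 0, 0], [−12, 1, 0], [−24, 3, 1]].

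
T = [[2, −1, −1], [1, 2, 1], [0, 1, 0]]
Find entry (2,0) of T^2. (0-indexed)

1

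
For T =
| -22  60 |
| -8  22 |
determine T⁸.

tr T = 0 and det T = -4, so the characteristic polynomial is λ² − (0)λ + (-4) with roots -2 and 2.
Eigenvectors give P = [[3, 5], [1, 2]] with P⁻¹ = [[2, -5], [-1, 3]], and T = P·diag(-2, 2)·P⁻¹.
Then T⁸ = P·diag(256, 256)·P⁻¹ = [[768, 1280], [256, 512]] · [[2, -5], [-1, 3]] = [[256, 0], [0, 256]].

[[256, 0], [0, 256]]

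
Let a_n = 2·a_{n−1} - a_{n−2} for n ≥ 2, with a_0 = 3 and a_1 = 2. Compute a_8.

With companion matrix C = [[2, -1], [1, 0]], [a_n, a_{n−1}]ᵀ = C·[a_{n−1}, a_{n−2}]ᵀ, so [a_8, a_7]ᵀ = C⁷·[a_1, a_0]ᵀ.
C⁷ = [[8, -7], [7, -6]], giving [a_8, a_7]ᵀ = [[-5], [-4]].

-5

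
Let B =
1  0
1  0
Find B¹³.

B² = B (a projection; rank 1, trace 1), so B¹³ = B.

[[1, 0], [1, 0]]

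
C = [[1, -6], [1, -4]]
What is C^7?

tr C = -3 and det C = 2, so the characteristic polynomial is λ² − (-3)λ + (2) with roots -1 and -2.
Eigenvectors give P = [[3, -2], [1, -1]] with P⁻¹ = [[1, -2], [1, -3]], and C = P·diag(-1, -2)·P⁻¹.
Then C^7 = P·diag(-1, -128)·P⁻¹ = [[-3, 256], [-1, 128]] · [[1, -2], [1, -3]] = [[253, -762], [127, -382]].

[[253, -762], [127, -382]]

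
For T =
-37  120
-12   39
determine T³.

[[-253, 840], [-84, 279]]

tr T = 2 and det T = -3, so the characteristic polynomial is λ² − (2)λ + (-3) with roots 3 and -1.
Eigenvectors give P = [[3, 10], [1, 3]] with P⁻¹ = [[-3, 10], [1, -3]], and T = P·diag(3, -1)·P⁻¹.
Then T³ = P·diag(27, -1)·P⁻¹ = [[81, -10], [27, -3]] · [[-3, 10], [1, -3]] = [[-253, 840], [-84, 279]].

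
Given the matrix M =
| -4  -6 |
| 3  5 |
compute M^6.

tr M = 1 and det M = -2, so the characteristic polynomial is λ² − (1)λ + (-2) with roots -1 and 2.
Eigenvectors give P = [[2, -1], [-1, 1]] with P⁻¹ = [[1, 1], [1, 2]], and M = P·diag(-1, 2)·P⁻¹.
Then M^6 = P·diag(1, 64)·P⁻¹ = [[2, -64], [-1, 64]] · [[1, 1], [1, 2]] = [[-62, -126], [63, 127]].

[[-62, -126], [63, 127]]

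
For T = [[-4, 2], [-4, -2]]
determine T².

[[8, -12], [24, -4]]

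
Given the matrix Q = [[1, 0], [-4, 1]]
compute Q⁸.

[[1, 0], [-32, 1]]

Q = I + N where N = [[0, 0], [-4, 0]] is strictly lower-triangular, so N² = 0.
(I + N)⁸ = I + 8·N = [[1, 0], [-32, 1]].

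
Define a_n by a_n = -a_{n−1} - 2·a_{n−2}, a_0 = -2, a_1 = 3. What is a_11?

With companion matrix Q = [[-1, -2], [1, 0]], [a_n, a_{n−1}]ᵀ = Q·[a_{n−1}, a_{n−2}]ᵀ, so [a_11, a_10]ᵀ = Q¹⁰·[a_1, a_0]ᵀ.
Q¹⁰ = [[23, -22], [11, 34]], giving [a_11, a_10]ᵀ = [[113], [-35]].

113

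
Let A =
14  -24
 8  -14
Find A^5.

[[224, -384], [128, -224]]

tr A = 0 and det A = -4, so the characteristic polynomial is λ² − (0)λ + (-4) with roots -2 and 2.
Eigenvectors give P = [[3, 2], [2, 1]] with P⁻¹ = [[-1, 2], [2, -3]], and A = P·diag(-2, 2)·P⁻¹.
Then A^5 = P·diag(-32, 32)·P⁻¹ = [[-96, 64], [-64, 32]] · [[-1, 2], [2, -3]] = [[224, -384], [128, -224]].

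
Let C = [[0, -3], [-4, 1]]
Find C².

[[12, -3], [-4, 13]]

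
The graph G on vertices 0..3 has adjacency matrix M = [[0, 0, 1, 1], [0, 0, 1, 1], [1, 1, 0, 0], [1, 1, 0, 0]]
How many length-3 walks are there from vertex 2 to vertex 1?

4

The number of length-3 walks from vertex 2 to vertex 1 is entry (2,1) of M^3, where M is the adjacency matrix.
M^2 = [[2, 2, 0, 0], [2, 2, 0, 0], [0, 0, 2, 2], [0, 0, 2, 2]]
M^3 = [[0, 0, 4, 4], [0, 0, 4, 4], [4, 4, 0, 0], [4, 4, 0, 0]]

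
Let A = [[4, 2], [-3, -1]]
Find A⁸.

tr A = 3 and det A = 2, so the characteristic polynomial is λ² − (3)λ + (2) with roots 2 and 1.
Eigenvectors give P = [[-1, -2], [1, 3]] with P⁻¹ = [[-3, -2], [1, 1]], and A = P·diag(2, 1)·P⁻¹.
Then A⁸ = P·diag(256, 1)·P⁻¹ = [[-256, -2], [256, 3]] · [[-3, -2], [1, 1]] = [[766, 510], [-765, -509]].

[[766, 510], [-765, -509]]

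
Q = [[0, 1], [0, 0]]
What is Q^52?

Q is strictly triangular, hence nilpotent: Q^2 = 0, so Q^52 = 0.

[[0, 0], [0, 0]]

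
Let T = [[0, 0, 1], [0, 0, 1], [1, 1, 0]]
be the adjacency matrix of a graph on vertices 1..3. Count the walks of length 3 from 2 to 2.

The number of length-3 walks from vertex 2 to vertex 2 is entry (2,2) of T³, where T is the adjacency matrix.
T² = [[1, 1, 0], [1, 1, 0], [0, 0, 2]]
T³ = [[0, 0, 2], [0, 0, 2], [2, 2, 0]]

0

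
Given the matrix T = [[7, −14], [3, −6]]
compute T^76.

T² = T (a projection; rank 1, trace 1), so T^76 = T.

[[7, −14], [3, −6]]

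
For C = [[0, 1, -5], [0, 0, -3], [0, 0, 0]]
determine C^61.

C is strictly triangular, hence nilpotent: C^3 = 0, so C^61 = 0.

[[0, 0, 0], [0, 0, 0], [0, 0, 0]]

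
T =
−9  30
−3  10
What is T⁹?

T² = T (a projection; rank 1, trace 1), so T⁹ = T.

[[−9, 30], [−3, 10]]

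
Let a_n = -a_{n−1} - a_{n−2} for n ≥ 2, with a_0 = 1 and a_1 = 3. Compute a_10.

3

With companion matrix Q = [[-1, -1], [1, 0]], [a_n, a_{n−1}]ᵀ = Q·[a_{n−1}, a_{n−2}]ᵀ, so [a_10, a_9]ᵀ = Q^9·[a_1, a_0]ᵀ.
Q^9 = [[1, 0], [0, 1]], giving [a_10, a_9]ᵀ = [[3], [1]].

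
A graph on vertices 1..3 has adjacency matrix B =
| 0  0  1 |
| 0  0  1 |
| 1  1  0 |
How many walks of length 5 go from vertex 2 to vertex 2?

The number of length-5 walks from vertex 2 to vertex 2 is entry (2,2) of B⁵, where B is the adjacency matrix.
B² = [[1, 1, 0], [1, 1, 0], [0, 0, 2]]
B³ = [[0, 0, 2], [0, 0, 2], [2, 2, 0]]
B⁴ = [[2, 2, 0], [2, 2, 0], [0, 0, 4]]
B⁵ = [[0, 0, 4], [0, 0, 4], [4, 4, 0]]

0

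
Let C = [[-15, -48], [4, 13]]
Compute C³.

[[-111, -336], [28, 85]]

tr C = -2 and det C = -3, so the characteristic polynomial is λ² − (-2)λ + (-3) with roots 1 and -3.
Eigenvectors give P = [[-3, -4], [1, 1]] with P⁻¹ = [[1, 4], [-1, -3]], and C = P·diag(1, -3)·P⁻¹.
Then C³ = P·diag(1, -27)·P⁻¹ = [[-3, 108], [1, -27]] · [[1, 4], [-1, -3]] = [[-111, -336], [28, 85]].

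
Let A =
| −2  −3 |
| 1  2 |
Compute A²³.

[[−2, −3], [1, 2]]

A² = I (check: tr A = 0 and det A = −1), so A²³ = A since 23 is odd.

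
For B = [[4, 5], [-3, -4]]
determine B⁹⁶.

[[1, 0], [0, 1]]

B² = I (check: tr B = 0 and det B = -1), so B⁹⁶ = I since 96 is even.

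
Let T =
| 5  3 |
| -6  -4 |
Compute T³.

tr T = 1 and det T = -2, so the characteristic polynomial is λ² − (1)λ + (-2) with roots -1 and 2.
Eigenvectors give P = [[-1, -1], [2, 1]] with P⁻¹ = [[1, 1], [-2, -1]], and T = P·diag(-1, 2)·P⁻¹.
Then T³ = P·diag(-1, 8)·P⁻¹ = [[1, -8], [-2, 8]] · [[1, 1], [-2, -1]] = [[17, 9], [-18, -10]].

[[17, 9], [-18, -10]]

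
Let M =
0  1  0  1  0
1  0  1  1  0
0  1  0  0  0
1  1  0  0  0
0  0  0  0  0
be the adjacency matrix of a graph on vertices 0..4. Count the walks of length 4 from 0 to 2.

4

The number of length-4 walks from vertex 0 to vertex 2 is entry (0,2) of M⁴, where M is the adjacency matrix.
M² = [[2, 1, 1, 1, 0], [1, 3, 0, 1, 0], [1, 0, 1, 1, 0], [1, 1, 1, 2, 0], [0, 0, 0, 0, 0]]
M³ = [[2, 4, 1, 3, 0], [4, 2, 3, 4, 0], [1, 3, 0, 1, 0], [3, 4, 1, 2, 0], [0, 0, 0, 0, 0]]
M⁴ = [[7, 6, 4, 6, 0], [6, 11, 2, 6, 0], [4, 2, 3, 4, 0], [6, 6, 4, 7, 0], [0, 0, 0, 0, 0]]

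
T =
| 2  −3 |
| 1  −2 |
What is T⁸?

T² = I (check: tr T = 0 and det T = −1), so T⁸ = I since 8 is even.

[[1, 0], [0, 1]]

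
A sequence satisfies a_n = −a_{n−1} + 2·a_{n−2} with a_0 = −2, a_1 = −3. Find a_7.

With companion matrix B = [[−1, 2], [1, 0]], [a_n, a_{n−1}]ᵀ = B·[a_{n−1}, a_{n−2}]ᵀ, so [a_7, a_6]ᵀ = B⁶·[a_1, a_0]ᵀ.
B⁶ = [[43, −42], [−21, 22]], giving [a_7, a_6]ᵀ = [[−45], [19]].

−45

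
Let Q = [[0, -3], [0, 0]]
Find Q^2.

Q is strictly triangular, hence nilpotent: Q^2 = 0, so Q^2 = 0.

[[0, 0], [0, 0]]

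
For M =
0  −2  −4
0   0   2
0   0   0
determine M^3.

[[0, 0, 0], [0, 0, 0], [0, 0, 0]]

M is strictly triangular, hence nilpotent: M^3 = 0, so M^3 = 0.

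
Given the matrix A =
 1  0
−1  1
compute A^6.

A = I + N where N = [[0, 0], [−1, 0]] is strictly lower-triangular, so N^2 = 0.
(I + N)^6 = I + 6·N = [[1, 0], [−6, 1]].

[[1, 0], [−6, 1]]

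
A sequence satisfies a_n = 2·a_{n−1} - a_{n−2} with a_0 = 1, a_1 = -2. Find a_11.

-32

With companion matrix B = [[2, -1], [1, 0]], [a_n, a_{n−1}]ᵀ = B·[a_{n−1}, a_{n−2}]ᵀ, so [a_11, a_10]ᵀ = B¹⁰·[a_1, a_0]ᵀ.
B¹⁰ = [[11, -10], [10, -9]], giving [a_11, a_10]ᵀ = [[-32], [-29]].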